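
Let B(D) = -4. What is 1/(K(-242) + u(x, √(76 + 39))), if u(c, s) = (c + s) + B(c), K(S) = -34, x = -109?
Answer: -147/21494 - √115/21494 ≈ -0.0073380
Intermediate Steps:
u(c, s) = -4 + c + s (u(c, s) = (c + s) - 4 = -4 + c + s)
1/(K(-242) + u(x, √(76 + 39))) = 1/(-34 + (-4 - 109 + √(76 + 39))) = 1/(-34 + (-4 - 109 + √115)) = 1/(-34 + (-113 + √115)) = 1/(-147 + √115)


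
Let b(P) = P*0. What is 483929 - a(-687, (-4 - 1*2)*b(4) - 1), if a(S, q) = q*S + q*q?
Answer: 483241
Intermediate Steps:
b(P) = 0
a(S, q) = q² + S*q (a(S, q) = S*q + q² = q² + S*q)
483929 - a(-687, (-4 - 1*2)*b(4) - 1) = 483929 - ((-4 - 1*2)*0 - 1)*(-687 + ((-4 - 1*2)*0 - 1)) = 483929 - ((-4 - 2)*0 - 1)*(-687 + ((-4 - 2)*0 - 1)) = 483929 - (-6*0 - 1)*(-687 + (-6*0 - 1)) = 483929 - (0 - 1)*(-687 + (0 - 1)) = 483929 - (-1)*(-687 - 1) = 483929 - (-1)*(-688) = 483929 - 1*688 = 483929 - 688 = 483241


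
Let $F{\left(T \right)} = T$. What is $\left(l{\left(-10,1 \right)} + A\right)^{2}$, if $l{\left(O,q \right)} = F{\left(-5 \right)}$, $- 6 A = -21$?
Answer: $\frac{9}{4} \approx 2.25$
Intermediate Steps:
$A = \frac{7}{2}$ ($A = \left(- \frac{1}{6}\right) \left(-21\right) = \frac{7}{2} \approx 3.5$)
$l{\left(O,q \right)} = -5$
$\left(l{\left(-10,1 \right)} + A\right)^{2} = \left(-5 + \frac{7}{2}\right)^{2} = \left(- \frac{3}{2}\right)^{2} = \frac{9}{4}$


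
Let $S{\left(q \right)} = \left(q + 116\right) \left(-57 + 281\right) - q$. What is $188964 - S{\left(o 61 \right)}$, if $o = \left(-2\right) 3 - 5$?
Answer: $312613$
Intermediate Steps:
$o = -11$ ($o = -6 - 5 = -11$)
$S{\left(q \right)} = 25984 + 223 q$ ($S{\left(q \right)} = \left(116 + q\right) 224 - q = \left(25984 + 224 q\right) - q = 25984 + 223 q$)
$188964 - S{\left(o 61 \right)} = 188964 - \left(25984 + 223 \left(\left(-11\right) 61\right)\right) = 188964 - \left(25984 + 223 \left(-671\right)\right) = 188964 - \left(25984 - 149633\right) = 188964 - -123649 = 188964 + 123649 = 312613$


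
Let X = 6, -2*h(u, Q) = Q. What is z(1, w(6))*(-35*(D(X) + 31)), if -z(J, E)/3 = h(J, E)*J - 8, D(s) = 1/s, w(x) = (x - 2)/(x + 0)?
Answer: -163625/6 ≈ -27271.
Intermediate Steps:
h(u, Q) = -Q/2
w(x) = (-2 + x)/x
z(J, E) = 24 + 3*E*J/2 (z(J, E) = -3*((-E/2)*J - 8) = -3*(-E*J/2 - 8) = -3*(-8 - E*J/2) = 24 + 3*E*J/2)
z(1, w(6))*(-35*(D(X) + 31)) = (24 + (3/2)*((-2 + 6)/6)*1)*(-35*(1/6 + 31)) = (24 + (3/2)*((1/6)*4)*1)*(-35*(1/6 + 31)) = (24 + (3/2)*(2/3)*1)*(-35*187/6) = (24 + 1)*(-6545/6) = 25*(-6545/6) = -163625/6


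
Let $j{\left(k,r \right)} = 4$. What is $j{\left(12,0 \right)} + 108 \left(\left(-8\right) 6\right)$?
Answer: $-5180$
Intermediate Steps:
$j{\left(12,0 \right)} + 108 \left(\left(-8\right) 6\right) = 4 + 108 \left(\left(-8\right) 6\right) = 4 + 108 \left(-48\right) = 4 - 5184 = -5180$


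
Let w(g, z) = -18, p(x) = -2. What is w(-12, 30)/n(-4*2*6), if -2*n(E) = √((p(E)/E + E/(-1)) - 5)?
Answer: 72*√6198/1033 ≈ 5.4873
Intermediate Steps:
n(E) = -√(-5 - E - 2/E)/2 (n(E) = -√((-2/E + E/(-1)) - 5)/2 = -√((-2/E + E*(-1)) - 5)/2 = -√((-2/E - E) - 5)/2 = -√((-E - 2/E) - 5)/2 = -√(-5 - E - 2/E)/2)
w(-12, 30)/n(-4*2*6) = -18*(-2/√(-5 - (-4*2)*6 - 2/(-4*2*6))) = -18*(-2/√(-5 - (-8)*6 - 2/((-8*6)))) = -18*(-2/√(-5 - 1*(-48) - 2/(-48))) = -18*(-2/√(-5 + 48 - 2*(-1/48))) = -18*(-2/√(-5 + 48 + 1/24)) = -18*(-4*√6198/1033) = -(-72)*√6198/1033 = 72*√6198/1033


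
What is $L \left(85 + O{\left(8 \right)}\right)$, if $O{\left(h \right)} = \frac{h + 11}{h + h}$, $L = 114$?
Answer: $\frac{78603}{8} \approx 9825.4$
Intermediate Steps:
$O{\left(h \right)} = \frac{11 + h}{2 h}$
$L \left(85 + O{\left(8 \right)}\right) = 114 \left(85 + \frac{11 + 8}{2 \cdot 8}\right) = 114 \left(85 + \frac{1}{2} \cdot \frac{1}{8} \cdot 19\right) = 114 \left(85 + \frac{19}{16}\right) = 114 \cdot \frac{1379}{16} = \frac{78603}{8}$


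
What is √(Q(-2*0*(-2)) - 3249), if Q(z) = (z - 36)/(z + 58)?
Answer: 3*I*√303659/29 ≈ 57.005*I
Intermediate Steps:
Q(z) = (-36 + z)/(58 + z)
√(Q(-2*0*(-2)) - 3249) = √((-36 - 2*0*(-2))/(58 - 2*0*(-2)) - 3249) = √((-36 + 0*(-2))/(58 + 0*(-2)) - 3249) = √((-36 + 0)/(58 + 0) - 3249) = √(-36/58 - 3249) = √((1/58)*(-36) - 3249) = √(-18/29 - 3249) = √(-94239/29) = 3*I*√303659/29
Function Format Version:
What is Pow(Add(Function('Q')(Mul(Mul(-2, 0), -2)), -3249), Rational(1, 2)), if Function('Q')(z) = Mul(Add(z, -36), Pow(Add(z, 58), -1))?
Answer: Mul(Rational(3, 29), I, Pow(303659, Rational(1, 2))) ≈ Mul(57.005, I)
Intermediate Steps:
Function('Q')(z) = Mul(Pow(Add(58, z), -1), Add(-36, z)) (Function('Q')(z) = Mul(Add(-36, z), Pow(Add(58, z), -1)) = Mul(Pow(Add(58, z), -1), Add(-36, z)))
Pow(Add(Function('Q')(Mul(Mul(-2, 0), -2)), -3249), Rational(1, 2)) = Pow(Add(Mul(Pow(Add(58, Mul(Mul(-2, 0), -2)), -1), Add(-36, Mul(Mul(-2, 0), -2))), -3249), Rational(1, 2)) = Pow(Add(Mul(Pow(Add(58, Mul(0, -2)), -1), Add(-36, Mul(0, -2))), -3249), Rational(1, 2)) = Pow(Add(Mul(Pow(Add(58, 0), -1), Add(-36, 0)), -3249), Rational(1, 2)) = Pow(Add(Mul(Pow(58, -1), -36), -3249), Rational(1, 2)) = Pow(Add(Mul(Rational(1, 58), -36), -3249), Rational(1, 2)) = Pow(Add(Rational(-18, 29), -3249), Rational(1, 2)) = Pow(Rational(-94239, 29), Rational(1, 2)) = Mul(Rational(3, 29), I, Pow(303659, Rational(1, 2)))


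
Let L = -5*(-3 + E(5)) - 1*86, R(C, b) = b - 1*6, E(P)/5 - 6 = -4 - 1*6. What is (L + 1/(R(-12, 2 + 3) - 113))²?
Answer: 10923025/12996 ≈ 840.49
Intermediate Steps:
E(P) = -20 (E(P) = 30 + 5*(-4 - 1*6) = 30 + 5*(-4 - 6) = 30 + 5*(-10) = 30 - 50 = -20)
R(C, b) = -6 + b (R(C, b) = b - 6 = -6 + b)
L = 29 (L = -5*(-3 - 20) - 1*86 = -5*(-23) - 86 = 115 - 86 = 29)
(L + 1/(R(-12, 2 + 3) - 113))² = (29 + 1/((-6 + (2 + 3)) - 113))² = (29 + 1/((-6 + 5) - 113))² = (29 + 1/(-1 - 113))² = (29 + 1/(-114))² = (29 - 1/114)² = (3305/114)² = 10923025/12996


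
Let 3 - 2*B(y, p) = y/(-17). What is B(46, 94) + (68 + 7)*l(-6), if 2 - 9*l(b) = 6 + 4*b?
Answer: 17291/102 ≈ 169.52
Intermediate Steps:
B(y, p) = 3/2 + y/34 (B(y, p) = 3/2 - y/(2*(-17)) = 3/2 - y*(-1)/(2*17) = 3/2 - (-1)*y/34 = 3/2 + y/34)
l(b) = -4/9 - 4*b/9 (l(b) = 2/9 - (6 + 4*b)/9 = 2/9 + (-⅔ - 4*b/9) = -4/9 - 4*b/9)
B(46, 94) + (68 + 7)*l(-6) = (3/2 + (1/34)*46) + (68 + 7)*(-4/9 - 4/9*(-6)) = (3/2 + 23/17) + 75*(-4/9 + 8/3) = 97/34 + 75*(20/9) = 97/34 + 500/3 = 17291/102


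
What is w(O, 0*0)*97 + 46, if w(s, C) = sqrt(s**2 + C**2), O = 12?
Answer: 1210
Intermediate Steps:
w(s, C) = sqrt(C**2 + s**2)
w(O, 0*0)*97 + 46 = sqrt((0*0)**2 + 12**2)*97 + 46 = sqrt(0**2 + 144)*97 + 46 = sqrt(0 + 144)*97 + 46 = sqrt(144)*97 + 46 = 12*97 + 46 = 1164 + 46 = 1210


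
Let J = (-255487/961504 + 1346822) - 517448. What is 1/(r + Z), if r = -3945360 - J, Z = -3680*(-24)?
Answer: -961504/4506005551169 ≈ -2.1338e-7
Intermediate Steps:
J = 797446163009/961504 (J = (-255487*1/961504 + 1346822) - 517448 = (-255487/961504 + 1346822) - 517448 = 1294974484801/961504 - 517448 = 797446163009/961504 ≈ 8.2937e+5)
Z = 88320
r = -4590925584449/961504 (r = -3945360 - 1*797446163009/961504 = -3945360 - 797446163009/961504 = -4590925584449/961504 ≈ -4.7747e+6)
1/(r + Z) = 1/(-4590925584449/961504 + 88320) = 1/(-4506005551169/961504) = -961504/4506005551169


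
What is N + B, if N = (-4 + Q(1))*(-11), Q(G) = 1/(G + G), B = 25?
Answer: 127/2 ≈ 63.500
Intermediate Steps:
Q(G) = 1/(2*G)
N = 77/2 (N = (-4 + (½)/1)*(-11) = (-4 + (½)*1)*(-11) = (-4 + ½)*(-11) = -7/2*(-11) = 77/2 ≈ 38.500)
N + B = 77/2 + 25 = 127/2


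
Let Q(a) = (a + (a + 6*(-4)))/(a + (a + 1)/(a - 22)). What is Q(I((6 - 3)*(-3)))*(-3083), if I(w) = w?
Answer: -4014066/271 ≈ -14812.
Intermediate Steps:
Q(a) = (-24 + 2*a)/(a + (1 + a)/(-22 + a)) (Q(a) = (a + (a - 24))/(a + (1 + a)/(-22 + a)) = (a + (-24 + a))/(a + (1 + a)/(-22 + a)) = (-24 + 2*a)/(a + (1 + a)/(-22 + a)))
Q(I((6 - 3)*(-3)))*(-3083) = (2*(264 + ((6 - 3)*(-3))² - 34*(6 - 3)*(-3))/(1 + ((6 - 3)*(-3))² - 21*(6 - 3)*(-3)))*(-3083) = (2*(264 + (3*(-3))² - 102*(-3))/(1 + (3*(-3))² - 63*(-3)))*(-3083) = (2*(264 + (-9)² - 34*(-9))/(1 + (-9)² - 21*(-9)))*(-3083) = (2*(264 + 81 + 306)/(1 + 81 + 189))*(-3083) = (2*651/271)*(-3083) = (2*(1/271)*651)*(-3083) = (1302/271)*(-3083) = -4014066/271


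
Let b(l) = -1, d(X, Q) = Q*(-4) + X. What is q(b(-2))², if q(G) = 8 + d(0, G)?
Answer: 144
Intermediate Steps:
d(X, Q) = X - 4*Q (d(X, Q) = -4*Q + X = X - 4*Q)
q(G) = 8 - 4*G (q(G) = 8 + (0 - 4*G) = 8 - 4*G)
q(b(-2))² = (8 - 4*(-1))² = (8 + 4)² = 12² = 144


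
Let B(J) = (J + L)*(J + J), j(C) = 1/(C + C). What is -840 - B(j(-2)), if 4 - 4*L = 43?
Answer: -845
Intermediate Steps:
L = -39/4 (L = 1 - ¼*43 = 1 - 43/4 = -39/4 ≈ -9.7500)
j(C) = 1/(2*C)
B(J) = 2*J*(-39/4 + J) (B(J) = (J - 39/4)*(J + J) = (-39/4 + J)*(2*J) = 2*J*(-39/4 + J))
-840 - B(j(-2)) = -840 - (½)/(-2)*(-39 + 4*((½)/(-2)))/2 = -840 - (½)*(-½)*(-39 + 4*((½)*(-½)))/2 = -840 - (-1)*(-39 + 4*(-¼))/(2*4) = -840 - (-1)*(-39 - 1)/(2*4) = -840 - (-1)*(-40)/(2*4) = -840 - 1*5 = -840 - 5 = -845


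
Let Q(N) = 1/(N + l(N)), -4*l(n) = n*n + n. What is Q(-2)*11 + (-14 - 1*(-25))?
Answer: 33/5 ≈ 6.6000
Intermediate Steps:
l(n) = -n/4 - n²/4 (l(n) = -(n*n + n)/4 = -(n² + n)/4 = -(n + n²)/4 = -n/4 - n²/4)
Q(N) = 1/(N - N*(1 + N)/4)
Q(-2)*11 + (-14 - 1*(-25)) = -4/(-2*(-3 - 2))*11 + (-14 - 1*(-25)) = -4*(-½)/(-5)*11 + (-14 + 25) = -4*(-½)*(-⅕)*11 + 11 = -⅖*11 + 11 = -22/5 + 11 = 33/5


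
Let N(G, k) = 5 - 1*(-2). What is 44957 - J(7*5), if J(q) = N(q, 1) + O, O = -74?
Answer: 45024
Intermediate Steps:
N(G, k) = 7 (N(G, k) = 5 + 2 = 7)
J(q) = -67 (J(q) = 7 - 74 = -67)
44957 - J(7*5) = 44957 - 1*(-67) = 44957 + 67 = 45024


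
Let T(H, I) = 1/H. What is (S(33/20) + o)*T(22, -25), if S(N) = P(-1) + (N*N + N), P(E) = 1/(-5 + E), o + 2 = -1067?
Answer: -1277753/26400 ≈ -48.400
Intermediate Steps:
o = -1069 (o = -2 - 1067 = -1069)
S(N) = -⅙ + N + N² (S(N) = 1/(-5 - 1) + (N*N + N) = 1/(-6) + (N² + N) = -⅙ + (N + N²) = -⅙ + N + N²)
(S(33/20) + o)*T(22, -25) = ((-⅙ + 33/20 + (33/20)²) - 1069)/22 = ((-⅙ + 33*(1/20) + (33*(1/20))²) - 1069)*(1/22) = ((-⅙ + 33/20 + (33/20)²) - 1069)*(1/22) = ((-⅙ + 33/20 + 1089/400) - 1069)*(1/22) = (5047/1200 - 1069)*(1/22) = -1277753/1200*1/22 = -1277753/26400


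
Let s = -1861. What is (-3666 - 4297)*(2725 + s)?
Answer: -6880032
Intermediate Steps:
(-3666 - 4297)*(2725 + s) = (-3666 - 4297)*(2725 - 1861) = -7963*864 = -6880032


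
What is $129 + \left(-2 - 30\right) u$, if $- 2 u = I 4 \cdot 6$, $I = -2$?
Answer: $-639$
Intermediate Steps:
$u = 24$ ($u = - \frac{\left(-2\right) 4 \cdot 6}{2} = - \frac{\left(-8\right) 6}{2} = \left(- \frac{1}{2}\right) \left(-48\right) = 24$)
$129 + \left(-2 - 30\right) u = 129 + \left(-2 - 30\right) 24 = 129 - 768 = -639$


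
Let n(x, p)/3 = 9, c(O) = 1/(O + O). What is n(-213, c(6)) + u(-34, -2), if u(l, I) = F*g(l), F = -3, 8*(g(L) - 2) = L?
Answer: 135/4 ≈ 33.750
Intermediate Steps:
c(O) = 1/(2*O)
g(L) = 2 + L/8
u(l, I) = -6 - 3*l/8 (u(l, I) = -3*(2 + l/8) = -6 - 3*l/8)
n(x, p) = 27 (n(x, p) = 3*9 = 27)
n(-213, c(6)) + u(-34, -2) = 27 + (-6 - 3/8*(-34)) = 27 + (-6 + 51/4) = 27 + 27/4 = 135/4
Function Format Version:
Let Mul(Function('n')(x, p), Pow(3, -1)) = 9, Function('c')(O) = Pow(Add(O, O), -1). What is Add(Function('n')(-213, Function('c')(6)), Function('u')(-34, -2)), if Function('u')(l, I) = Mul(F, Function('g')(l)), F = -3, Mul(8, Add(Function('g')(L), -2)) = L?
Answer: Rational(135, 4) ≈ 33.750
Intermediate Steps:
Function('c')(O) = Mul(Rational(1, 2), Pow(O, -1)) (Function('c')(O) = Pow(Mul(2, O), -1) = Mul(Rational(1, 2), Pow(O, -1)))
Function('g')(L) = Add(2, Mul(Rational(1, 8), L))
Function('u')(l, I) = Add(-6, Mul(Rational(-3, 8), l)) (Function('u')(l, I) = Mul(-3, Add(2, Mul(Rational(1, 8), l))) = Add(-6, Mul(Rational(-3, 8), l)))
Function('n')(x, p) = 27 (Function('n')(x, p) = Mul(3, 9) = 27)
Add(Function('n')(-213, Function('c')(6)), Function('u')(-34, -2)) = Add(27, Add(-6, Mul(Rational(-3, 8), -34))) = Add(27, Add(-6, Rational(51, 4))) = Add(27, Rational(27, 4)) = Rational(135, 4)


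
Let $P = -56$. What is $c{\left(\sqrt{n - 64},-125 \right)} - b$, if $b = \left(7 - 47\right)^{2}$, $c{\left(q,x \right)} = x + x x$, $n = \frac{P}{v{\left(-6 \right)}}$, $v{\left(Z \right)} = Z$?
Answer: $13900$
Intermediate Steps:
$n = \frac{28}{3}$ ($n = - \frac{56}{-6} = \left(-56\right) \left(- \frac{1}{6}\right) = \frac{28}{3} \approx 9.3333$)
$c{\left(q,x \right)} = x + x^{2}$
$b = 1600$ ($b = \left(-40\right)^{2} = 1600$)
$c{\left(\sqrt{n - 64},-125 \right)} - b = - 125 \left(1 - 125\right) - 1600 = \left(-125\right) \left(-124\right) - 1600 = 15500 - 1600 = 13900$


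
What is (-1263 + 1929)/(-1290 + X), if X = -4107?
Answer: -222/1799 ≈ -0.12340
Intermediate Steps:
(-1263 + 1929)/(-1290 + X) = (-1263 + 1929)/(-1290 - 4107) = 666/(-5397) = 666*(-1/5397) = -222/1799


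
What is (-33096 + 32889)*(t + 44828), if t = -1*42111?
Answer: -562419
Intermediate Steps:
t = -42111
(-33096 + 32889)*(t + 44828) = (-33096 + 32889)*(-42111 + 44828) = -207*2717 = -562419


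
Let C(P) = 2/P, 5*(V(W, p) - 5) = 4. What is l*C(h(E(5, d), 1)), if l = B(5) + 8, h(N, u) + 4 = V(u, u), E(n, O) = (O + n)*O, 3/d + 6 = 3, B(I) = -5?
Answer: 10/3 ≈ 3.3333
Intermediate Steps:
d = -1 (d = 3/(-6 + 3) = 3/(-3) = 3*(-⅓) = -1)
V(W, p) = 29/5 (V(W, p) = 5 + (⅕)*4 = 5 + ⅘ = 29/5)
E(n, O) = O*(O + n)
h(N, u) = 9/5 (h(N, u) = -4 + 29/5 = 9/5)
l = 3 (l = -5 + 8 = 3)
l*C(h(E(5, d), 1)) = 3*(2/(9/5)) = 3*(2*(5/9)) = 3*(10/9) = 10/3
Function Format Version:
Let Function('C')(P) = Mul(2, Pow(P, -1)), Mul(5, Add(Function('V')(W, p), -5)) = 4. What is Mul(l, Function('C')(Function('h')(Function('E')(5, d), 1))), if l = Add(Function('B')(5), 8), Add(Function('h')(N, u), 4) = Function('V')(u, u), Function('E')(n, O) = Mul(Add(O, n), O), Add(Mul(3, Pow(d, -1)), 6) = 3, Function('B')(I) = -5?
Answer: Rational(10, 3) ≈ 3.3333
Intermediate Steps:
d = -1 (d = Mul(3, Pow(Add(-6, 3), -1)) = Mul(3, Pow(-3, -1)) = Mul(3, Rational(-1, 3)) = -1)
Function('V')(W, p) = Rational(29, 5) (Function('V')(W, p) = Add(5, Mul(Rational(1, 5), 4)) = Add(5, Rational(4, 5)) = Rational(29, 5))
Function('E')(n, O) = Mul(O, Add(O, n))
Function('h')(N, u) = Rational(9, 5) (Function('h')(N, u) = Add(-4, Rational(29, 5)) = Rational(9, 5))
l = 3 (l = Add(-5, 8) = 3)
Mul(l, Function('C')(Function('h')(Function('E')(5, d), 1))) = Mul(3, Mul(2, Pow(Rational(9, 5), -1))) = Mul(3, Mul(2, Rational(5, 9))) = Mul(3, Rational(10, 9)) = Rational(10, 3)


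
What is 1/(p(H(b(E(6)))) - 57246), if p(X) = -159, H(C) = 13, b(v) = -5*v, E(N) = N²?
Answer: -1/57405 ≈ -1.7420e-5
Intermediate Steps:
1/(p(H(b(E(6)))) - 57246) = 1/(-159 - 57246) = 1/(-57405) = -1/57405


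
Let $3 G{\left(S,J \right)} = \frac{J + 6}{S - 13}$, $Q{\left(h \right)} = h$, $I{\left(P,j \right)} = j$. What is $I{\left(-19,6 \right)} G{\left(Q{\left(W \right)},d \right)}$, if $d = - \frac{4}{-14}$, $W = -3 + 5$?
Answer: $- \frac{8}{7} \approx -1.1429$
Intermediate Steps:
$W = 2$
$d = \frac{2}{7}$ ($d = \left(-4\right) \left(- \frac{1}{14}\right) = \frac{2}{7} \approx 0.28571$)
$G{\left(S,J \right)} = \frac{6 + J}{3 \left(-13 + S\right)}$ ($G{\left(S,J \right)} = \frac{\left(J + 6\right) \frac{1}{S - 13}}{3} = \frac{\left(6 + J\right) \frac{1}{-13 + S}}{3} = \frac{\frac{1}{-13 + S} \left(6 + J\right)}{3} = \frac{6 + J}{3 \left(-13 + S\right)}$)
$I{\left(-19,6 \right)} G{\left(Q{\left(W \right)},d \right)} = 6 \frac{6 + \frac{2}{7}}{3 \left(-13 + 2\right)} = 6 \cdot \frac{1}{3} \frac{1}{-11} \cdot \frac{44}{7} = 6 \cdot \frac{1}{3} \left(- \frac{1}{11}\right) \frac{44}{7} = 6 \left(- \frac{4}{21}\right) = - \frac{8}{7}$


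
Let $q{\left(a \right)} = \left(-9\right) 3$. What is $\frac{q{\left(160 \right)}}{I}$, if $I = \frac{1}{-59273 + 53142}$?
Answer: $165537$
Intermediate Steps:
$I = - \frac{1}{6131}$ ($I = \frac{1}{-6131} = - \frac{1}{6131} \approx -0.00016311$)
$q{\left(a \right)} = -27$
$\frac{q{\left(160 \right)}}{I} = - \frac{27}{- \frac{1}{6131}} = \left(-27\right) \left(-6131\right) = 165537$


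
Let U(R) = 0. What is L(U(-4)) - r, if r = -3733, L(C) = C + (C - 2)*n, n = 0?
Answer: 3733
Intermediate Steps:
L(C) = C (L(C) = C + (C - 2)*0 = C + (-2 + C)*0 = C + 0 = C)
L(U(-4)) - r = 0 - 1*(-3733) = 0 + 3733 = 3733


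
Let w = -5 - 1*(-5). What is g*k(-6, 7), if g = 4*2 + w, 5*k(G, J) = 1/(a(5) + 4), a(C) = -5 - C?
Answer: -4/15 ≈ -0.26667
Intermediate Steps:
w = 0 (w = -5 + 5 = 0)
k(G, J) = -1/30 (k(G, J) = 1/(5*((-5 - 1*5) + 4)) = 1/(5*((-5 - 5) + 4)) = 1/(5*(-10 + 4)) = (⅕)/(-6) = (⅕)*(-⅙) = -1/30)
g = 8 (g = 4*2 + 0 = 8 + 0 = 8)
g*k(-6, 7) = 8*(-1/30) = -4/15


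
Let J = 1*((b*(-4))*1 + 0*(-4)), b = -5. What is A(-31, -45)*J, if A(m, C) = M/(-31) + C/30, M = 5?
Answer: -1030/31 ≈ -33.226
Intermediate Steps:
A(m, C) = -5/31 + C/30 (A(m, C) = 5/(-31) + C/30 = 5*(-1/31) + C*(1/30) = -5/31 + C/30)
J = 20 (J = 1*(-5*(-4)*1 + 0*(-4)) = 1*(20*1 + 0) = 1*(20 + 0) = 1*20 = 20)
A(-31, -45)*J = (-5/31 + (1/30)*(-45))*20 = (-5/31 - 3/2)*20 = -103/62*20 = -1030/31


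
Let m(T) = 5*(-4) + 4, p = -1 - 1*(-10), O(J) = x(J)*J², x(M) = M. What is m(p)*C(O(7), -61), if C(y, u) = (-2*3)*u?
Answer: -5856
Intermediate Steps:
O(J) = J³ (O(J) = J*J² = J³)
p = 9 (p = -1 + 10 = 9)
C(y, u) = -6*u
m(T) = -16 (m(T) = -20 + 4 = -16)
m(p)*C(O(7), -61) = -(-96)*(-61) = -16*366 = -5856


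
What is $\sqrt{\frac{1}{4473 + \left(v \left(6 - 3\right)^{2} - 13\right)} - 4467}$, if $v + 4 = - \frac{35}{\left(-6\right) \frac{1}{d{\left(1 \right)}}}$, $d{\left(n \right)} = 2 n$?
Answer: $\frac{i \sqrt{91626389218}}{4529} \approx 66.836 i$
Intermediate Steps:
$v = \frac{23}{3}$ ($v = -4 - \frac{35}{\left(-6\right) \frac{1}{2 \cdot 1}} = -4 - \frac{35}{\left(-6\right) \frac{1}{2}} = -4 - \frac{35}{-3} = -4 - - \frac{35}{3} = -4 + \frac{35}{3} = \frac{23}{3} \approx 7.6667$)
$\sqrt{\frac{1}{4473 + \left(v \left(6 - 3\right)^{2} - 13\right)} - 4467} = \sqrt{\frac{1}{4473 - \left(13 - \frac{23 \left(6 - 3\right)^{2}}{3}\right)} - 4467} = \sqrt{\frac{1}{4473 - \left(13 - \frac{23 \cdot 3^{2}}{3}\right)} - 4467} = \sqrt{\frac{1}{4473 + \left(\frac{23}{3} \cdot 9 - 13\right)} - 4467} = \sqrt{\frac{1}{4473 + \left(69 - 13\right)} - 4467} = \sqrt{\frac{1}{4473 + 56} - 4467} = \sqrt{\frac{1}{4529} - 4467} = \sqrt{- \frac{20231042}{4529}} = \frac{i \sqrt{91626389218}}{4529}$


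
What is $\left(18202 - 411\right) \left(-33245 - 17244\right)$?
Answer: $-898249799$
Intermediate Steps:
$\left(18202 - 411\right) \left(-33245 - 17244\right) = \left(18202 + \left(-21994 + 21583\right)\right) \left(-50489\right) = \left(18202 - 411\right) \left(-50489\right) = 17791 \left(-50489\right) = -898249799$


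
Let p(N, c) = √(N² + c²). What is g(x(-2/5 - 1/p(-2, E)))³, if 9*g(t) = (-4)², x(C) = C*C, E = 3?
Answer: 4096/729 ≈ 5.6187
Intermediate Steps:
x(C) = C²
g(t) = 16/9 (g(t) = (⅑)*(-4)² = (⅑)*16 = 16/9)
g(x(-2/5 - 1/p(-2, E)))³ = (16/9)³ = 4096/729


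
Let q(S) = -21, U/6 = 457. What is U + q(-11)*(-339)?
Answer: 9861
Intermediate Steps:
U = 2742 (U = 6*457 = 2742)
U + q(-11)*(-339) = 2742 - 21*(-339) = 2742 + 7119 = 9861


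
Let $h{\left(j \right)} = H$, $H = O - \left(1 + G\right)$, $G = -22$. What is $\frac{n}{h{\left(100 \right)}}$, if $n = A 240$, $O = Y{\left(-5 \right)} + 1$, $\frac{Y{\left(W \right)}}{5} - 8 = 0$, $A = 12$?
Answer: $\frac{1440}{31} \approx 46.452$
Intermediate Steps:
$Y{\left(W \right)} = 40$ ($Y{\left(W \right)} = 40 + 5 \cdot 0 = 40 + 0 = 40$)
$O = 41$ ($O = 40 + 1 = 41$)
$n = 2880$ ($n = 12 \cdot 240 = 2880$)
$H = 62$ ($H = 41 - \left(1 - 22\right) = 41 - -21 = 41 + 21 = 62$)
$h{\left(j \right)} = 62$
$\frac{n}{h{\left(100 \right)}} = \frac{2880}{62} = 2880 \cdot \frac{1}{62} = \frac{1440}{31}$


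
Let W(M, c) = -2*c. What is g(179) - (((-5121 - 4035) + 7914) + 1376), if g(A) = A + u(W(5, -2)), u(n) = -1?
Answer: 44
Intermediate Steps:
g(A) = -1 + A (g(A) = A - 1 = -1 + A)
g(179) - (((-5121 - 4035) + 7914) + 1376) = (-1 + 179) - (((-5121 - 4035) + 7914) + 1376) = 178 - ((-9156 + 7914) + 1376) = 178 - (-1242 + 1376) = 178 - 1*134 = 178 - 134 = 44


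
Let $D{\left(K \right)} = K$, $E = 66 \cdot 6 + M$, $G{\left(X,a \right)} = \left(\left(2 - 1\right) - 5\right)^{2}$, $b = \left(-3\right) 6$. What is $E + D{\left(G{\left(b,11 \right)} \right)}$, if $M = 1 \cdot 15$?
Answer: $427$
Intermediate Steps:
$b = -18$
$M = 15$
$G{\left(X,a \right)} = 16$ ($G{\left(X,a \right)} = \left(1 - 5\right)^{2} = \left(-4\right)^{2} = 16$)
$E = 411$ ($E = 66 \cdot 6 + 15 = 396 + 15 = 411$)
$E + D{\left(G{\left(b,11 \right)} \right)} = 411 + 16 = 427$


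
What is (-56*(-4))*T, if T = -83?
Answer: -18592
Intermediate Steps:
(-56*(-4))*T = -56*(-4)*(-83) = 224*(-83) = -18592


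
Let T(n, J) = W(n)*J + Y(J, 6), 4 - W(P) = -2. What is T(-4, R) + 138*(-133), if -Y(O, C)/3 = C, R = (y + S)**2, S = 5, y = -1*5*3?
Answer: -17772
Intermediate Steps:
y = -15 (y = -5*3 = -15)
R = 100 (R = (-15 + 5)**2 = (-10)**2 = 100)
Y(O, C) = -3*C
W(P) = 6 (W(P) = 4 - 1*(-2) = 4 + 2 = 6)
T(n, J) = -18 + 6*J (T(n, J) = 6*J - 3*6 = 6*J - 18 = -18 + 6*J)
T(-4, R) + 138*(-133) = (-18 + 6*100) + 138*(-133) = (-18 + 600) - 18354 = 582 - 18354 = -17772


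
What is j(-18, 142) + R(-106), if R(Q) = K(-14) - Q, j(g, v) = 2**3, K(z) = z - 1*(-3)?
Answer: 103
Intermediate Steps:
K(z) = 3 + z (K(z) = z + 3 = 3 + z)
j(g, v) = 8
R(Q) = -11 - Q (R(Q) = (3 - 14) - Q = -11 - Q)
j(-18, 142) + R(-106) = 8 + (-11 - 1*(-106)) = 8 + (-11 + 106) = 8 + 95 = 103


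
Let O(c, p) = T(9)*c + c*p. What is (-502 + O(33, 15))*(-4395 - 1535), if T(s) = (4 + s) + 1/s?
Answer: -7572610/3 ≈ -2.5242e+6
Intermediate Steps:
T(s) = 4 + s + 1/s
O(c, p) = 118*c/9 + c*p (O(c, p) = (4 + 9 + 1/9)*c + c*p = (4 + 9 + ⅑)*c + c*p = 118*c/9 + c*p)
(-502 + O(33, 15))*(-4395 - 1535) = (-502 + (⅑)*33*(118 + 9*15))*(-4395 - 1535) = (-502 + (⅑)*33*(118 + 135))*(-5930) = (-502 + (⅑)*33*253)*(-5930) = (-502 + 2783/3)*(-5930) = (1277/3)*(-5930) = -7572610/3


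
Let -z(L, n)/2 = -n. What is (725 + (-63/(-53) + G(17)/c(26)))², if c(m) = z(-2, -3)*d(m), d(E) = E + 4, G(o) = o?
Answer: 47982483909721/91011600 ≈ 5.2721e+5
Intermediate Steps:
d(E) = 4 + E
z(L, n) = 2*n (z(L, n) = -(-2)*n = 2*n)
c(m) = -24 - 6*m (c(m) = (2*(-3))*(4 + m) = -6*(4 + m) = -24 - 6*m)
(725 + (-63/(-53) + G(17)/c(26)))² = (725 + (-63/(-53) + 17/(-24 - 6*26)))² = (725 + (-63*(-1/53) + 17/(-24 - 156)))² = (725 + (63/53 + 17/(-180)))² = (725 + (63/53 + 17*(-1/180)))² = (725 + (63/53 - 17/180))² = (725 + 10439/9540)² = (6926939/9540)² = 47982483909721/91011600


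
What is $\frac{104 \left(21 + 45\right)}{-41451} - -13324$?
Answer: $\frac{184095420}{13817} \approx 13324.0$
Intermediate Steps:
$\frac{104 \left(21 + 45\right)}{-41451} - -13324 = 104 \cdot 66 \left(- \frac{1}{41451}\right) + 13324 = 6864 \left(- \frac{1}{41451}\right) + 13324 = - \frac{2288}{13817} + 13324 = \frac{184095420}{13817}$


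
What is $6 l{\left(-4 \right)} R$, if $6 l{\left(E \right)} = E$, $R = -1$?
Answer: $4$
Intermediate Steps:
$l{\left(E \right)} = \frac{E}{6}$
$6 l{\left(-4 \right)} R = 6 \cdot \frac{1}{6} \left(-4\right) \left(-1\right) = 6 \left(- \frac{2}{3}\right) \left(-1\right) = \left(-4\right) \left(-1\right) = 4$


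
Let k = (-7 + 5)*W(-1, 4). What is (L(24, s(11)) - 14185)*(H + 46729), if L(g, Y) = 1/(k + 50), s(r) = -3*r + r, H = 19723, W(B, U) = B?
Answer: -12254064447/13 ≈ -9.4262e+8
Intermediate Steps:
k = 2 (k = (-7 + 5)*(-1) = -2*(-1) = 2)
s(r) = -2*r
L(g, Y) = 1/52 (L(g, Y) = 1/(2 + 50) = 1/52)
(L(24, s(11)) - 14185)*(H + 46729) = (1/52 - 14185)*(19723 + 46729) = -737619/52*66452 = -12254064447/13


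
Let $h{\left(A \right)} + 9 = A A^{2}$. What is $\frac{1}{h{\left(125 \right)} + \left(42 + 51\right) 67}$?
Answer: $\frac{1}{1959347} \approx 5.1037 \cdot 10^{-7}$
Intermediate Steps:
$h{\left(A \right)} = -9 + A^{3}$ ($h{\left(A \right)} = -9 + A A^{2} = -9 + A^{3}$)
$\frac{1}{h{\left(125 \right)} + \left(42 + 51\right) 67} = \frac{1}{\left(-9 + 125^{3}\right) + \left(42 + 51\right) 67} = \frac{1}{\left(-9 + 1953125\right) + 93 \cdot 67} = \frac{1}{1953116 + 6231} = \frac{1}{1959347}$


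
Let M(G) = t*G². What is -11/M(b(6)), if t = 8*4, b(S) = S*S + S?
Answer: -11/56448 ≈ -0.00019487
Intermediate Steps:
b(S) = S + S² (b(S) = S² + S = S + S²)
t = 32
M(G) = 32*G²
-11/M(b(6)) = -11/(32*(6*(1 + 6))²) = -11/(32*(6*7)²) = -11/(32*42²) = -11/(32*1764) = -11/56448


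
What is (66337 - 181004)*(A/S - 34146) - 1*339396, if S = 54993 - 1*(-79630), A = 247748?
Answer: 527031404435362/134623 ≈ 3.9149e+9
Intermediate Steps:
S = 134623 (S = 54993 + 79630 = 134623)
(66337 - 181004)*(A/S - 34146) - 1*339396 = (66337 - 181004)*(247748/134623 - 34146) - 1*339396 = -114667*(247748*(1/134623) - 34146) - 339396 = -114667*(247748/134623 - 34146) - 339396 = -114667*(-4596589210/134623) - 339396 = 527077094943070/134623 - 339396 = 527031404435362/134623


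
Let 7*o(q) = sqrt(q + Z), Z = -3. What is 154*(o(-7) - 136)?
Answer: -20944 + 22*I*sqrt(10) ≈ -20944.0 + 69.57*I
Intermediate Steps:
o(q) = sqrt(-3 + q)/7 (o(q) = sqrt(q - 3)/7 = sqrt(-3 + q)/7)
154*(o(-7) - 136) = 154*(sqrt(-3 - 7)/7 - 136) = 154*(sqrt(-10)/7 - 136) = 154*((I*sqrt(10))/7 - 136) = 154*(I*sqrt(10)/7 - 136) = 154*(-136 + I*sqrt(10)/7) = -20944 + 22*I*sqrt(10)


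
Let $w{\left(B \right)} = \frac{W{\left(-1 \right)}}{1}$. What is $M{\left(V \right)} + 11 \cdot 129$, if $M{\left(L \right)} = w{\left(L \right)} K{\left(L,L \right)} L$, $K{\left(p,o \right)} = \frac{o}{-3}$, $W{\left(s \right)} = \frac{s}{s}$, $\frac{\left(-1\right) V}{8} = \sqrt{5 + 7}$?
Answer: $1163$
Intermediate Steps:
$V = - 16 \sqrt{3}$ ($V = - 8 \sqrt{5 + 7} = - 8 \sqrt{12} = - 8 \cdot 2 \sqrt{3} = - 16 \sqrt{3} \approx -27.713$)
$W{\left(s \right)} = 1$
$K{\left(p,o \right)} = - \frac{o}{3}$ ($K{\left(p,o \right)} = o \left(- \frac{1}{3}\right) = - \frac{o}{3}$)
$w{\left(B \right)} = 1$ ($w{\left(B \right)} = 1 \cdot 1^{-1} = 1 \cdot 1 = 1$)
$M{\left(L \right)} = - \frac{L^{2}}{3}$ ($M{\left(L \right)} = 1 \left(- \frac{L}{3}\right) L = - \frac{L}{3} L = - \frac{L^{2}}{3}$)
$M{\left(V \right)} + 11 \cdot 129 = - \frac{\left(- 16 \sqrt{3}\right)^{2}}{3} + 11 \cdot 129 = \left(- \frac{1}{3}\right) 768 + 1419 = -256 + 1419 = 1163$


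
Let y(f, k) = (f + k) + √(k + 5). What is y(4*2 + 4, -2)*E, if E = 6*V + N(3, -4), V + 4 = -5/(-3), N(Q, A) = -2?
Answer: -160 - 16*√3 ≈ -187.71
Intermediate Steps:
V = -7/3 (V = -4 - 5/(-3) = -4 - 5*(-⅓) = -4 + 5/3 = -7/3 ≈ -2.3333)
E = -16 (E = 6*(-7/3) - 2 = -14 - 2 = -16)
y(f, k) = f + k + √(5 + k) (y(f, k) = (f + k) + √(5 + k) = f + k + √(5 + k))
y(4*2 + 4, -2)*E = ((4*2 + 4) - 2 + √(5 - 2))*(-16) = ((8 + 4) - 2 + √3)*(-16) = (12 - 2 + √3)*(-16) = (10 + √3)*(-16) = -160 - 16*√3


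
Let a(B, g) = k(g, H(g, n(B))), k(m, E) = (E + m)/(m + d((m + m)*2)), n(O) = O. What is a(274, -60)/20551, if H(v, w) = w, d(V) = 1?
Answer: -214/1212509 ≈ -0.00017649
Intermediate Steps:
k(m, E) = (E + m)/(1 + m) (k(m, E) = (E + m)/(m + 1) = (E + m)/(1 + m))
a(B, g) = (B + g)/(1 + g)
a(274, -60)/20551 = ((274 - 60)/(1 - 60))/20551 = (214/(-59))*(1/20551) = -1/59*214*(1/20551) = -214/59*1/20551 = -214/1212509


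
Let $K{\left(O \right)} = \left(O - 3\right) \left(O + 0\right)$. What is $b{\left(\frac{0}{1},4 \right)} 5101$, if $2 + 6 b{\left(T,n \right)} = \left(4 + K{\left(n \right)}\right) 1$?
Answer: $5101$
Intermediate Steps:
$K{\left(O \right)} = O \left(-3 + O\right)$ ($K{\left(O \right)} = \left(-3 + O\right) O = O \left(-3 + O\right)$)
$b{\left(T,n \right)} = \frac{1}{3} + \frac{n \left(-3 + n\right)}{6}$ ($b{\left(T,n \right)} = - \frac{1}{3} + \frac{\left(4 + n \left(-3 + n\right)\right) 1}{6} = - \frac{1}{3} + \frac{4 + n \left(-3 + n\right)}{6} = - \frac{1}{3} + \left(\frac{2}{3} + \frac{n \left(-3 + n\right)}{6}\right) = \frac{1}{3} + \frac{n \left(-3 + n\right)}{6}$)
$b{\left(\frac{0}{1},4 \right)} 5101 = \left(\frac{1}{3} + \frac{1}{6} \cdot 4 \left(-3 + 4\right)\right) 5101 = \left(\frac{1}{3} + \frac{1}{6} \cdot 4 \cdot 1\right) 5101 = \left(\frac{1}{3} + \frac{2}{3}\right) 5101 = 1 \cdot 5101 = 5101$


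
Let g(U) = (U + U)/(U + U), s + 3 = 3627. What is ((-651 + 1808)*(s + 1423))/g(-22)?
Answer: 5839379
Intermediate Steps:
s = 3624 (s = -3 + 3627 = 3624)
g(U) = 1 (g(U) = (2*U)/((2*U)) = (2*U)*(1/(2*U)) = 1)
((-651 + 1808)*(s + 1423))/g(-22) = ((-651 + 1808)*(3624 + 1423))/1 = (1157*5047)*1 = 5839379*1 = 5839379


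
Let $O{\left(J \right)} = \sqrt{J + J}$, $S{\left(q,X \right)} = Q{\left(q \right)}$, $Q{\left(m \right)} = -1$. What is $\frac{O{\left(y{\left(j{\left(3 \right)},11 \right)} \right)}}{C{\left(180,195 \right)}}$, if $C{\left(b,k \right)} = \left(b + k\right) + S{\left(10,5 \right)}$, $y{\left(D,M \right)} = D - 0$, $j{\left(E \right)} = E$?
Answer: $\frac{\sqrt{6}}{374} \approx 0.0065494$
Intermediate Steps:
$S{\left(q,X \right)} = -1$
$y{\left(D,M \right)} = D$ ($y{\left(D,M \right)} = D + 0 = D$)
$C{\left(b,k \right)} = -1 + b + k$ ($C{\left(b,k \right)} = \left(b + k\right) - 1 = -1 + b + k$)
$O{\left(J \right)} = \sqrt{2} \sqrt{J}$ ($O{\left(J \right)} = \sqrt{2 J} = \sqrt{2} \sqrt{J}$)
$\frac{O{\left(y{\left(j{\left(3 \right)},11 \right)} \right)}}{C{\left(180,195 \right)}} = \frac{\sqrt{2} \sqrt{3}}{-1 + 180 + 195} = \frac{\sqrt{6}}{374}$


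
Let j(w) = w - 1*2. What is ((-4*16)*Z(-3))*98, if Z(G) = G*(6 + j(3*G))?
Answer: -94080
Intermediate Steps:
j(w) = -2 + w (j(w) = w - 2 = -2 + w)
Z(G) = G*(4 + 3*G) (Z(G) = G*(6 + (-2 + 3*G)) = G*(4 + 3*G))
((-4*16)*Z(-3))*98 = ((-4*16)*(-3*(4 + 3*(-3))))*98 = -(-192)*(4 - 9)*98 = -(-192)*(-5)*98 = -64*15*98 = -960*98 = -94080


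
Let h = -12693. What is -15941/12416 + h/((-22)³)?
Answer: -1517935/16525696 ≈ -0.091853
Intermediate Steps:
-15941/12416 + h/((-22)³) = -15941/12416 - 12693/((-22)³) = -15941*1/12416 - 12693/(-10648) = -15941/12416 - 12693*(-1/10648) = -15941/12416 + 12693/10648 = -1517935/16525696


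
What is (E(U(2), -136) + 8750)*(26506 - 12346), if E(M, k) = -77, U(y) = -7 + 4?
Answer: 122809680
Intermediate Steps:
U(y) = -3
(E(U(2), -136) + 8750)*(26506 - 12346) = (-77 + 8750)*(26506 - 12346) = 8673*14160 = 122809680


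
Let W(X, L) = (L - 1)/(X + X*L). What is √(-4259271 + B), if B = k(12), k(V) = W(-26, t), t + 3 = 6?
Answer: I*√2879267209/26 ≈ 2063.8*I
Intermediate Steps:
t = 3 (t = -3 + 6 = 3)
W(X, L) = (-1 + L)/(X + L*X)
k(V) = -1/52 (k(V) = (-1 + 3)/((-26)*(1 + 3)) = -1/26*2/4 = -1/26*¼*2 = -1/52)
B = -1/52 ≈ -0.019231
√(-4259271 + B) = √(-4259271 - 1/52) = √(-221482093/52) = I*√2879267209/26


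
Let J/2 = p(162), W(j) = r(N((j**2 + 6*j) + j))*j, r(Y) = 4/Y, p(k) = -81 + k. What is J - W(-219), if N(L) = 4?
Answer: 381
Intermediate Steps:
W(j) = j (W(j) = (4/4)*j = (4*(1/4))*j = 1*j = j)
J = 162 (J = 2*(-81 + 162) = 2*81 = 162)
J - W(-219) = 162 - 1*(-219) = 162 + 219 = 381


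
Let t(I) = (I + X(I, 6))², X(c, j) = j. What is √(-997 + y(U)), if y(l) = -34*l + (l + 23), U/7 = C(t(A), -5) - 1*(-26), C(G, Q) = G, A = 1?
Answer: I*√18299 ≈ 135.27*I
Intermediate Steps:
t(I) = (6 + I)² (t(I) = (I + 6)² = (6 + I)²)
U = 525 (U = 7*((6 + 1)² - 1*(-26)) = 7*(7² + 26) = 7*(49 + 26) = 7*75 = 525)
y(l) = 23 - 33*l (y(l) = -34*l + (23 + l) = 23 - 33*l)
√(-997 + y(U)) = √(-997 + (23 - 33*525)) = √(-997 + (23 - 17325)) = √(-997 - 17302) = √(-18299) = I*√18299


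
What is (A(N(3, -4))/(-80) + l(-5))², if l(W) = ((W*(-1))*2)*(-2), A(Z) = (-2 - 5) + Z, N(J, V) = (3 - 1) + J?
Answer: 638401/1600 ≈ 399.00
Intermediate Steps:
N(J, V) = 2 + J
A(Z) = -7 + Z
l(W) = 4*W (l(W) = (-W*2)*(-2) = -2*W*(-2) = 4*W)
(A(N(3, -4))/(-80) + l(-5))² = ((-7 + (2 + 3))/(-80) + 4*(-5))² = ((-7 + 5)*(-1/80) - 20)² = (-2*(-1/80) - 20)² = (1/40 - 20)² = (-799/40)² = 638401/1600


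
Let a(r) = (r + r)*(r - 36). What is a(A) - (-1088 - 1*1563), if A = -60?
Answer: 14171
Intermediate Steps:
a(r) = 2*r*(-36 + r) (a(r) = (2*r)*(-36 + r) = 2*r*(-36 + r))
a(A) - (-1088 - 1*1563) = 2*(-60)*(-36 - 60) - (-1088 - 1*1563) = 2*(-60)*(-96) - (-1088 - 1563) = 11520 - 1*(-2651) = 11520 + 2651 = 14171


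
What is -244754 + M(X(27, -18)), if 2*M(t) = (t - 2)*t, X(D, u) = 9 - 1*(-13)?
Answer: -244534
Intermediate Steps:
X(D, u) = 22 (X(D, u) = 9 + 13 = 22)
M(t) = t*(-2 + t)/2 (M(t) = ((t - 2)*t)/2 = ((-2 + t)*t)/2 = (t*(-2 + t))/2 = t*(-2 + t)/2)
-244754 + M(X(27, -18)) = -244754 + (½)*22*(-2 + 22) = -244754 + (½)*22*20 = -244754 + 220 = -244534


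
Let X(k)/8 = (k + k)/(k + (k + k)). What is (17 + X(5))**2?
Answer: 4489/9 ≈ 498.78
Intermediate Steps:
X(k) = 16/3 (X(k) = 8*((k + k)/(k + (k + k))) = 8*((2*k)/(k + 2*k)) = 8*((2*k)/((3*k))) = 8*((2*k)*(1/(3*k))) = 8*(2/3) = 16/3)
(17 + X(5))**2 = (17 + 16/3)**2 = (67/3)**2 = 4489/9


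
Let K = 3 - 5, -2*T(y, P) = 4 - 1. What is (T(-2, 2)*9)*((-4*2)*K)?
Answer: -216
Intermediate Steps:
T(y, P) = -3/2 (T(y, P) = -(4 - 1)/2 = -½*3 = -3/2)
K = -2
(T(-2, 2)*9)*((-4*2)*K) = (-3/2*9)*(-4*2*(-2)) = -(-108)*(-2) = -27/2*16 = -216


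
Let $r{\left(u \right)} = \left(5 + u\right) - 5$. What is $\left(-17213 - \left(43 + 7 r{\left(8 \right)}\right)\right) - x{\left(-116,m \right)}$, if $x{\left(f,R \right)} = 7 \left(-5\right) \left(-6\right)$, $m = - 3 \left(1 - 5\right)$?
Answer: $-17522$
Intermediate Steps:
$r{\left(u \right)} = u$
$m = 12$ ($m = \left(-3\right) \left(-4\right) = 12$)
$x{\left(f,R \right)} = 210$ ($x{\left(f,R \right)} = \left(-35\right) \left(-6\right) = 210$)
$\left(-17213 - \left(43 + 7 r{\left(8 \right)}\right)\right) - x{\left(-116,m \right)} = \left(-17213 - \left(43 + 7 \cdot 8\right)\right) - 210 = \left(-17213 - \left(43 + 56\right)\right) - 210 = \left(-17213 - 99\right) - 210 = -17312 - 210 = -17522$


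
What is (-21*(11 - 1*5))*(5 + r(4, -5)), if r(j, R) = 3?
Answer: -1008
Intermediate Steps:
(-21*(11 - 1*5))*(5 + r(4, -5)) = (-21*(11 - 1*5))*(5 + 3) = -21*(11 - 5)*8 = -21*6*8 = -126*8 = -1008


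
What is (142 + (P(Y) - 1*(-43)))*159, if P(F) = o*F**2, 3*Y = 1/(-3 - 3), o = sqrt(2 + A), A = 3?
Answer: 29415 + 53*sqrt(5)/108 ≈ 29416.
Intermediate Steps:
o = sqrt(5) (o = sqrt(2 + 3) = sqrt(5) ≈ 2.2361)
Y = -1/18 (Y = 1/(3*(-3 - 3)) = (1/3)/(-6) = (1/3)*(-1/6) = -1/18 ≈ -0.055556)
P(F) = sqrt(5)*F**2
(142 + (P(Y) - 1*(-43)))*159 = (142 + (sqrt(5)*(-1/18)**2 - 1*(-43)))*159 = (142 + (sqrt(5)*(1/324) + 43))*159 = (142 + (sqrt(5)/324 + 43))*159 = (142 + (43 + sqrt(5)/324))*159 = (185 + sqrt(5)/324)*159 = 29415 + 53*sqrt(5)/108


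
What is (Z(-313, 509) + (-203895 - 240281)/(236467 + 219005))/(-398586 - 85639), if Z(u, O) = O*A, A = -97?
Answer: 1405528952/13784433075 ≈ 0.10196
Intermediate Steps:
Z(u, O) = -97*O (Z(u, O) = O*(-97) = -97*O)
(Z(-313, 509) + (-203895 - 240281)/(236467 + 219005))/(-398586 - 85639) = (-97*509 + (-203895 - 240281)/(236467 + 219005))/(-398586 - 85639) = (-49373 - 444176/455472)/(-484225) = (-49373 - 444176*1/455472)*(-1/484225) = (-49373 - 27761/28467)*(-1/484225) = -1405528952/28467*(-1/484225) = 1405528952/13784433075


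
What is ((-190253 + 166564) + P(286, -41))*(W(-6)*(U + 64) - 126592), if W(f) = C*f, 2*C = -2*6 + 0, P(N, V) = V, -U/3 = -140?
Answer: 2590556640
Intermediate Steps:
U = 420 (U = -3*(-140) = 420)
C = -6 (C = (-2*6 + 0)/2 = (-12 + 0)/2 = (½)*(-12) = -6)
W(f) = -6*f
((-190253 + 166564) + P(286, -41))*(W(-6)*(U + 64) - 126592) = ((-190253 + 166564) - 41)*((-6*(-6))*(420 + 64) - 126592) = (-23689 - 41)*(36*484 - 126592) = -23730*(17424 - 126592) = -23730*(-109168) = 2590556640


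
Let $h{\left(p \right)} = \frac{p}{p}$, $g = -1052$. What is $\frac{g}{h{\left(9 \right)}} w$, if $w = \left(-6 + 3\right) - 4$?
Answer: $7364$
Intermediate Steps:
$h{\left(p \right)} = 1$
$w = -7$ ($w = -3 - 4 = -7$)
$\frac{g}{h{\left(9 \right)}} w = - \frac{1052}{1} \left(-7\right) = \left(-1052\right) 1 \left(-7\right) = \left(-1052\right) \left(-7\right) = 7364$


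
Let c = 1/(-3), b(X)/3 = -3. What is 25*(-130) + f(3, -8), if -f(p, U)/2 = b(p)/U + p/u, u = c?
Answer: -12937/4 ≈ -3234.3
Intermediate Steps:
b(X) = -9 (b(X) = 3*(-3) = -9)
c = -⅓ ≈ -0.33333
u = -⅓ ≈ -0.33333
f(p, U) = 6*p + 18/U (f(p, U) = -2*(-9/U + p/(-⅓)) = -2*(-9/U + p*(-3)) = -2*(-9/U - 3*p) = 6*p + 18/U)
25*(-130) + f(3, -8) = 25*(-130) + (6*3 + 18/(-8)) = -3250 + (18 + 18*(-⅛)) = -3250 + (18 - 9/4) = -3250 + 63/4 = -12937/4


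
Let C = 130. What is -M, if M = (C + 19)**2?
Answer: -22201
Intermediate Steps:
M = 22201 (M = (130 + 19)**2 = 149**2 = 22201)
-M = -1*22201 = -22201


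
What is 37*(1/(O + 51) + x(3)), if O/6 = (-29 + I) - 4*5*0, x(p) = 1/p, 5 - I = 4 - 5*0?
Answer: 1406/117 ≈ 12.017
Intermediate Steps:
I = 1 (I = 5 - (4 - 5*0) = 5 - (4 + 0) = 5 - 1*4 = 5 - 4 = 1)
O = -168 (O = 6*((-29 + 1) - 4*5*0) = 6*(-28 - 20*0) = 6*(-28 + 0) = 6*(-28) = -168)
37*(1/(O + 51) + x(3)) = 37*(1/(-168 + 51) + 1/3) = 37*(1/(-117) + 1/3) = 37*(-1/117 + 1/3) = 37*(38/117) = 1406/117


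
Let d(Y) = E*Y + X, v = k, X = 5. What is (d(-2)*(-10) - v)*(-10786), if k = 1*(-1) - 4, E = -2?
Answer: 916810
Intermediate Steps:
k = -5 (k = -1 - 4 = -5)
v = -5
d(Y) = 5 - 2*Y (d(Y) = -2*Y + 5 = 5 - 2*Y)
(d(-2)*(-10) - v)*(-10786) = ((5 - 2*(-2))*(-10) - 1*(-5))*(-10786) = ((5 + 4)*(-10) + 5)*(-10786) = (9*(-10) + 5)*(-10786) = (-90 + 5)*(-10786) = -85*(-10786) = 916810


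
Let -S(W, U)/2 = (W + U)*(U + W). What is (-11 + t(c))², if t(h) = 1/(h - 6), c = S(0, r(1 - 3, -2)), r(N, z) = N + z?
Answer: 175561/1444 ≈ 121.58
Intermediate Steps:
S(W, U) = -2*(U + W)² (S(W, U) = -2*(W + U)*(U + W) = -2*(U + W)*(U + W) = -2*(U + W)²)
c = -32 (c = -2*(((1 - 3) - 2) + 0)² = -2*((-2 - 2) + 0)² = -2*(-4 + 0)² = -2*(-4)² = -2*16 = -32)
t(h) = 1/(-6 + h)
(-11 + t(c))² = (-11 + 1/(-6 - 32))² = (-11 + 1/(-38))² = (-11 - 1/38)² = (-419/38)² = 175561/1444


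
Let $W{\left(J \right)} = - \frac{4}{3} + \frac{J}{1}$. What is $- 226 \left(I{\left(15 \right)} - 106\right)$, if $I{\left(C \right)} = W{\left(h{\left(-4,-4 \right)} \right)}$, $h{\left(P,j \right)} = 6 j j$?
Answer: $\frac{7684}{3} \approx 2561.3$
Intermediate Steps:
$h{\left(P,j \right)} = 6 j^{2}$
$W{\left(J \right)} = - \frac{4}{3} + J$ ($W{\left(J \right)} = \left(-4\right) \frac{1}{3} + J 1 = - \frac{4}{3} + J$)
$I{\left(C \right)} = \frac{284}{3}$ ($I{\left(C \right)} = - \frac{4}{3} + 6 \left(-4\right)^{2} = - \frac{4}{3} + 6 \cdot 16 = - \frac{4}{3} + 96 = \frac{284}{3}$)
$- 226 \left(I{\left(15 \right)} - 106\right) = - 226 \left(\frac{284}{3} - 106\right) = \left(-226\right) \left(- \frac{34}{3}\right) = \frac{7684}{3}$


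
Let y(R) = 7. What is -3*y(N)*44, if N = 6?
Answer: -924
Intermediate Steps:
-3*y(N)*44 = -3*7*44 = -21*44 = -924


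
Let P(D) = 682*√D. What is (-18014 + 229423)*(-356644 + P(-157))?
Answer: -75397751396 + 144180938*I*√157 ≈ -7.5398e+10 + 1.8066e+9*I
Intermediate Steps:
(-18014 + 229423)*(-356644 + P(-157)) = (-18014 + 229423)*(-356644 + 682*√(-157)) = 211409*(-356644 + 682*(I*√157)) = 211409*(-356644 + 682*I*√157) = -75397751396 + 144180938*I*√157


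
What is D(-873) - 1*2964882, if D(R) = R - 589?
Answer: -2966344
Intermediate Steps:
D(R) = -589 + R
D(-873) - 1*2964882 = (-589 - 873) - 1*2964882 = -1462 - 2964882 = -2966344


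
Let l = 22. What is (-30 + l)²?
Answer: 64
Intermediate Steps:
(-30 + l)² = (-30 + 22)² = (-8)² = 64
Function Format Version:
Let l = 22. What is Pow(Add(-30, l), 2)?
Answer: 64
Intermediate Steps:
Pow(Add(-30, l), 2) = Pow(Add(-30, 22), 2) = Pow(-8, 2) = 64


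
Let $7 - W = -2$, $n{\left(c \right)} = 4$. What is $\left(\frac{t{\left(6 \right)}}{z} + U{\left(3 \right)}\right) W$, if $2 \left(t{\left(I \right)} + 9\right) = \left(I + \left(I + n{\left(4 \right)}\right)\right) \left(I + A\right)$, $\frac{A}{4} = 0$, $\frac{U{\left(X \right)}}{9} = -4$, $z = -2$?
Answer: $- \frac{999}{2} \approx -499.5$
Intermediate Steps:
$U{\left(X \right)} = -36$ ($U{\left(X \right)} = 9 \left(-4\right) = -36$)
$A = 0$ ($A = 4 \cdot 0 = 0$)
$W = 9$ ($W = 7 - -2 = 7 + 2 = 9$)
$t{\left(I \right)} = -9 + \frac{I \left(4 + 2 I\right)}{2}$ ($t{\left(I \right)} = -9 + \frac{\left(I + \left(I + 4\right)\right) \left(I + 0\right)}{2} = -9 + \frac{\left(I + \left(4 + I\right)\right) I}{2} = -9 + \frac{\left(4 + 2 I\right) I}{2} = -9 + \frac{I \left(4 + 2 I\right)}{2}$)
$\left(\frac{t{\left(6 \right)}}{z} + U{\left(3 \right)}\right) W = \left(\frac{-9 + 6^{2} + 2 \cdot 6}{-2} - 36\right) 9 = \left(\left(-9 + 36 + 12\right) \left(- \frac{1}{2}\right) - 36\right) 9 = \left(39 \left(- \frac{1}{2}\right) - 36\right) 9 = \left(- \frac{39}{2} - 36\right) 9 = \left(- \frac{111}{2}\right) 9 = - \frac{999}{2}$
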